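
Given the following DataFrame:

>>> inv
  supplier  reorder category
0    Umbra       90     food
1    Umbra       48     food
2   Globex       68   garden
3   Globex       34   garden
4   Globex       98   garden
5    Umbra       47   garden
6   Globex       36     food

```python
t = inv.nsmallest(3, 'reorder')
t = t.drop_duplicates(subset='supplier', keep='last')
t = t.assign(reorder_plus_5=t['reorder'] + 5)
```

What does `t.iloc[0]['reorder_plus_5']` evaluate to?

41

take 3 rows with smallest reorder:
  supplier  reorder category
3   Globex       34   garden
6   Globex       36     food
5    Umbra       47   garden
drop duplicate supplier (keep=last):
  supplier  reorder category
6   Globex       36     food
5    Umbra       47   garden
add column reorder_plus_5 = t['reorder'] + 5:
  supplier  reorder category  reorder_plus_5
6   Globex       36     food              41
5    Umbra       47   garden              52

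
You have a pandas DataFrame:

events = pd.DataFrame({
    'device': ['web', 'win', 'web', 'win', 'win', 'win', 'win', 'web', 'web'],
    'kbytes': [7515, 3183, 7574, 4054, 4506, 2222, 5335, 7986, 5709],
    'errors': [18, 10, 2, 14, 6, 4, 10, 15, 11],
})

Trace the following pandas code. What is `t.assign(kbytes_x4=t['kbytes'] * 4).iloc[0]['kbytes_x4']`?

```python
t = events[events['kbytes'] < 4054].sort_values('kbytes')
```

8888

filter rows where kbytes < 4054:
  device  kbytes  errors
1    win    3183      10
5    win    2222       4
sort by kbytes:
  device  kbytes  errors
5    win    2222       4
1    win    3183      10
add column kbytes_x4 = t['kbytes'] * 4:
  device  kbytes  errors  kbytes_x4
5    win    2222       4       8888
1    win    3183      10      12732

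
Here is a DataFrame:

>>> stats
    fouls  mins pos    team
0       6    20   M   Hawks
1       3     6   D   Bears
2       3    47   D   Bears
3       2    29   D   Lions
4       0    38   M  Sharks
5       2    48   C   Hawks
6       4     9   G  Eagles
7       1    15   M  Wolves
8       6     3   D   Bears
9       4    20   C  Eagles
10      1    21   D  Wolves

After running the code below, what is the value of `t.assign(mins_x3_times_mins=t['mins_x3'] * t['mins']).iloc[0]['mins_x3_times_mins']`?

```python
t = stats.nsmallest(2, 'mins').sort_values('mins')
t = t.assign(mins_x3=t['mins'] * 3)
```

27

take 2 rows with smallest mins:
   fouls  mins pos   team
8      6     3   D  Bears
1      3     6   D  Bears
sort by mins:
   fouls  mins pos   team
8      6     3   D  Bears
1      3     6   D  Bears
add column mins_x3 = t['mins'] * 3:
   fouls  mins pos   team  mins_x3
8      6     3   D  Bears        9
1      3     6   D  Bears       18
add column mins_x3_times_mins = t['mins_x3'] * t['mins']:
   fouls  mins pos   team  mins_x3  mins_x3_times_mins
8      6     3   D  Bears        9                  27
1      3     6   D  Bears       18                 108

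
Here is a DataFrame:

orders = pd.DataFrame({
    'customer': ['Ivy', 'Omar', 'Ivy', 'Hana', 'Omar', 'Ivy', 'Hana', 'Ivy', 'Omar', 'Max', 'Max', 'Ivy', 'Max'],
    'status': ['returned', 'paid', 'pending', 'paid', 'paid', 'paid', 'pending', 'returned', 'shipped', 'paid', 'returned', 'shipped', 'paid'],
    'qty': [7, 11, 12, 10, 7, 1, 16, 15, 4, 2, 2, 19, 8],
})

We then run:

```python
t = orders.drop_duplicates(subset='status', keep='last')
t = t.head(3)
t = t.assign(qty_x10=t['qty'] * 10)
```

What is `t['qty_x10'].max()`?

drop duplicate status (keep=last):
   customer    status  qty
6      Hana   pending   16
10      Max  returned    2
11      Ivy   shipped   19
12      Max      paid    8
take first 3 rows:
   customer    status  qty
6      Hana   pending   16
10      Max  returned    2
11      Ivy   shipped   19
add column qty_x10 = t['qty'] * 10:
   customer    status  qty  qty_x10
6      Hana   pending   16      160
10      Max  returned    2       20
11      Ivy   shipped   19      190

190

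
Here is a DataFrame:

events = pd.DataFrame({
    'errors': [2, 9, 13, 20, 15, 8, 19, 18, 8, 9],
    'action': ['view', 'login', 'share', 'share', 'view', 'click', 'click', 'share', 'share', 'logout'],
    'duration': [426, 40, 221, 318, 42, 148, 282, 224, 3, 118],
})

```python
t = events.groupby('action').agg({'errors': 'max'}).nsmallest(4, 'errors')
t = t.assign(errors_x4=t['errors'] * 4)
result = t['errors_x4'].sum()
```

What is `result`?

208

group by action, max of errors:
        errors
action        
click       19
login        9
logout       9
share       20
view        15
take 4 rows with smallest errors:
        errors
action        
login        9
logout       9
view        15
click       19
add column errors_x4 = t['errors'] * 4:
        errors  errors_x4
action                   
login        9         36
logout       9         36
view        15         60
click       19         76
The sum of column 'errors_x4' is 208.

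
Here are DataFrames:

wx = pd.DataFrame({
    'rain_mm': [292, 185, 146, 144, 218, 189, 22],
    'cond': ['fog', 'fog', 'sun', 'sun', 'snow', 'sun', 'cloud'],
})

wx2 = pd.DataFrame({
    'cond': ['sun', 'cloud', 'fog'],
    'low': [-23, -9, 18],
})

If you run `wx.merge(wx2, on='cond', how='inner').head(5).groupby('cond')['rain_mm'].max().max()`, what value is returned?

292

merge on 'cond' (how='inner') → 6 rows:
   rain_mm   cond  low
0      292    fog   18
1      185    fog   18
2      146    sun  -23
3      144    sun  -23
4      189    sun  -23
5       22  cloud   -9
take first 5 rows:
   rain_mm cond  low
0      292  fog   18
1      185  fog   18
2      146  sun  -23
3      144  sun  -23
4      189  sun  -23
group by cond, max of rain_mm:
cond
fog    292
sun    189
Name: rain_mm, dtype: int64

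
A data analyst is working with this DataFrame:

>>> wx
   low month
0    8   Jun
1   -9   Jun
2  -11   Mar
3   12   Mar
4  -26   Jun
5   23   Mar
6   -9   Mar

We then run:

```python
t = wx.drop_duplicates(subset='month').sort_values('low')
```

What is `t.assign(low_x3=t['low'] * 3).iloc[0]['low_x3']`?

-33

drop duplicate month (keep=first):
   low month
0    8   Jun
2  -11   Mar
sort by low:
   low month
2  -11   Mar
0    8   Jun
add column low_x3 = t['low'] * 3:
   low month  low_x3
2  -11   Mar     -33
0    8   Jun      24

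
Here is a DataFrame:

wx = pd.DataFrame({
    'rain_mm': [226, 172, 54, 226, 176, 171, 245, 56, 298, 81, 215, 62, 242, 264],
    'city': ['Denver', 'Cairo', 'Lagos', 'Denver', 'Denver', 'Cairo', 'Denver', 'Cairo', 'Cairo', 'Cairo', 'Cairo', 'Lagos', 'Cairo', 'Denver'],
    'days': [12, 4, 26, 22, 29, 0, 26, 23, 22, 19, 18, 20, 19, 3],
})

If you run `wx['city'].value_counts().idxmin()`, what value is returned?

Lagos

value_counts of city:
city
Cairo     7
Denver    5
Lagos     2
Name: count, dtype: int64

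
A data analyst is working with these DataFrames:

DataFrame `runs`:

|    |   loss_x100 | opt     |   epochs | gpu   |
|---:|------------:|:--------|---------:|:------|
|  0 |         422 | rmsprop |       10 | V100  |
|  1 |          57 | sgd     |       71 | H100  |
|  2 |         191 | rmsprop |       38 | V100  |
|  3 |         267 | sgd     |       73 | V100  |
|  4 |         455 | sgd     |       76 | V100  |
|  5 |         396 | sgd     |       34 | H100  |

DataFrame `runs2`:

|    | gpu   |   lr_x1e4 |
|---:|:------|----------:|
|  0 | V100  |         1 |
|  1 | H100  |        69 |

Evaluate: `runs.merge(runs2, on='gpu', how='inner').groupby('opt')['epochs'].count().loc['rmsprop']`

2

merge on 'gpu' (how='inner') → 6 rows:
   loss_x100      opt  epochs   gpu  lr_x1e4
0        422  rmsprop      10  V100        1
1         57      sgd      71  H100       69
2        191  rmsprop      38  V100        1
3        267      sgd      73  V100        1
4        455      sgd      76  V100        1
5        396      sgd      34  H100       69
group by opt, count of epochs:
opt
rmsprop    2
sgd        4
Name: epochs, dtype: int64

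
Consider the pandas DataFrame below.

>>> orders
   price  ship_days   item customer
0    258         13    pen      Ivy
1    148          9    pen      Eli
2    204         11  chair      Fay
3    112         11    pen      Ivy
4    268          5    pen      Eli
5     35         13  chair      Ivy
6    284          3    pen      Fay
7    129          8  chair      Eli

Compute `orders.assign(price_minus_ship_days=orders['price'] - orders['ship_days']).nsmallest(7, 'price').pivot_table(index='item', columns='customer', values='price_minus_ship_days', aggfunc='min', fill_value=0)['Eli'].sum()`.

add column price_minus_ship_days = orders['price'] - orders['ship_days']:
   price  ship_days   item customer  price_minus_ship_days
0    258         13    pen      Ivy                    245
1    148          9    pen      Eli                    139
2    204         11  chair      Fay                    193
3    112         11    pen      Ivy                    101
4    268          5    pen      Eli                    263
5     35         13  chair      Ivy                     22
6    284          3    pen      Fay                    281
7    129          8  chair      Eli                    121
take 7 rows with smallest price:
   price  ship_days   item customer  price_minus_ship_days
5     35         13  chair      Ivy                     22
3    112         11    pen      Ivy                    101
7    129          8  chair      Eli                    121
1    148          9    pen      Eli                    139
2    204         11  chair      Fay                    193
0    258         13    pen      Ivy                    245
4    268          5    pen      Eli                    263
pivot: rows=item, cols=customer, min(price_minus_ship_days):
customer  Eli  Fay  Ivy
item                   
chair     121  193   22
pen       139    0  101
Hence 260.

260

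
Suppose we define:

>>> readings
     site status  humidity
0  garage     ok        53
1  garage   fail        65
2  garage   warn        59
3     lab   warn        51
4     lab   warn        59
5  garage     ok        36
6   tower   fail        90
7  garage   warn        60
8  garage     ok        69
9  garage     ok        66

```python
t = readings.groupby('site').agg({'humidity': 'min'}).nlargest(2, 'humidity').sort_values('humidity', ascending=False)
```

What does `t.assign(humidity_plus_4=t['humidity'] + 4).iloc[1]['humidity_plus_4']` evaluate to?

group by site, min of humidity:
        humidity
site            
garage        36
lab           51
tower         90
take 2 rows with largest humidity:
       humidity
site           
tower        90
lab          51
sort by humidity descending:
       humidity
site           
tower        90
lab          51
add column humidity_plus_4 = t['humidity'] + 4:
       humidity  humidity_plus_4
site                            
tower        90               94
lab          51               55

55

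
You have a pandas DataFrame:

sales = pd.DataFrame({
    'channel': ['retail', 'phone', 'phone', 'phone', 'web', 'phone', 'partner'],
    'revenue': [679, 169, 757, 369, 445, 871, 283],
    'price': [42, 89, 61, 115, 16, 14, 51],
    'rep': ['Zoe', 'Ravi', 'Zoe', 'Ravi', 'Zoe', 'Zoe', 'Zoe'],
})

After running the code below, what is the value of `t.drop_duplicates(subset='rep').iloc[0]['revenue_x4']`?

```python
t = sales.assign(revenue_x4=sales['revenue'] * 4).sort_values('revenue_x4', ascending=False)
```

add column revenue_x4 = sales['revenue'] * 4:
   channel  revenue  price   rep  revenue_x4
0   retail      679     42   Zoe        2716
1    phone      169     89  Ravi         676
2    phone      757     61   Zoe        3028
3    phone      369    115  Ravi        1476
4      web      445     16   Zoe        1780
5    phone      871     14   Zoe        3484
6  partner      283     51   Zoe        1132
sort by revenue_x4 descending:
   channel  revenue  price   rep  revenue_x4
5    phone      871     14   Zoe        3484
2    phone      757     61   Zoe        3028
0   retail      679     42   Zoe        2716
4      web      445     16   Zoe        1780
3    phone      369    115  Ravi        1476
6  partner      283     51   Zoe        1132
1    phone      169     89  Ravi         676
drop duplicate rep (keep=first):
  channel  revenue  price   rep  revenue_x4
5   phone      871     14   Zoe        3484
3   phone      369    115  Ravi        1476

3484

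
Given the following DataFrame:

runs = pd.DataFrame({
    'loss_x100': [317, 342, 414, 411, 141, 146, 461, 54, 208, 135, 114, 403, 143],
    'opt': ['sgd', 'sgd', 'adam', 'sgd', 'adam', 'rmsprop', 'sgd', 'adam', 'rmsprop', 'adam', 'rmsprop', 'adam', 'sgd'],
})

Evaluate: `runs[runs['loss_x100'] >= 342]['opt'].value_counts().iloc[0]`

filter rows where loss_x100 >= 342:
    loss_x100   opt
1         342   sgd
2         414  adam
3         411   sgd
6         461   sgd
11        403  adam
value_counts of opt:
opt
sgd     3
adam    2
Name: count, dtype: int64
Taking the value at position 0 gives 3.

3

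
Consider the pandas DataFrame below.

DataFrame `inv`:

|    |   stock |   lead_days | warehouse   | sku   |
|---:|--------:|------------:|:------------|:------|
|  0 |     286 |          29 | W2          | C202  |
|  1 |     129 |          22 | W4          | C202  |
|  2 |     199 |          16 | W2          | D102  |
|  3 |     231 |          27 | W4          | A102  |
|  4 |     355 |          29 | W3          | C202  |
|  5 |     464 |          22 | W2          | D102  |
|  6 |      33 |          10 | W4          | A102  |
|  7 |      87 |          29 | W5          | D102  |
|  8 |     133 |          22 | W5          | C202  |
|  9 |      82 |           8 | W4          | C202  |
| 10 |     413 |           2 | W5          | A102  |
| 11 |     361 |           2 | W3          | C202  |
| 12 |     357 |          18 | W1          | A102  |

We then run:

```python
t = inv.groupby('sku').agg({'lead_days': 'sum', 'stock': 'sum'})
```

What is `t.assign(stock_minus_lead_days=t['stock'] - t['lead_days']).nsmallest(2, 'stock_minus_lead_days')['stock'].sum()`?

1784

group by sku: sum(lead_days), sum(stock):
      lead_days  stock
sku                   
A102         57   1034
C202        112   1346
D102         67    750
add column stock_minus_lead_days = t['stock'] - t['lead_days']:
      lead_days  stock  stock_minus_lead_days
sku                                          
A102         57   1034                    977
C202        112   1346                   1234
D102         67    750                    683
take 2 rows with smallest stock_minus_lead_days:
      lead_days  stock  stock_minus_lead_days
sku                                          
D102         67    750                    683
A102         57   1034                    977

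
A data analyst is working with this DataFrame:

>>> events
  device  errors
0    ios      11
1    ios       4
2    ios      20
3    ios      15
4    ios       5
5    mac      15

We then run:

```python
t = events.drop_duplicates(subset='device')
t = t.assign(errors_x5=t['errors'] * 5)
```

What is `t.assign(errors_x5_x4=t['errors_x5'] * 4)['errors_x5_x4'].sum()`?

520

drop duplicate device (keep=first):
  device  errors
0    ios      11
5    mac      15
add column errors_x5 = t['errors'] * 5:
  device  errors  errors_x5
0    ios      11         55
5    mac      15         75
add column errors_x5_x4 = t['errors_x5'] * 4:
  device  errors  errors_x5  errors_x5_x4
0    ios      11         55           220
5    mac      15         75           300
Reading off the sum of column 'errors_x5_x4', we get 520.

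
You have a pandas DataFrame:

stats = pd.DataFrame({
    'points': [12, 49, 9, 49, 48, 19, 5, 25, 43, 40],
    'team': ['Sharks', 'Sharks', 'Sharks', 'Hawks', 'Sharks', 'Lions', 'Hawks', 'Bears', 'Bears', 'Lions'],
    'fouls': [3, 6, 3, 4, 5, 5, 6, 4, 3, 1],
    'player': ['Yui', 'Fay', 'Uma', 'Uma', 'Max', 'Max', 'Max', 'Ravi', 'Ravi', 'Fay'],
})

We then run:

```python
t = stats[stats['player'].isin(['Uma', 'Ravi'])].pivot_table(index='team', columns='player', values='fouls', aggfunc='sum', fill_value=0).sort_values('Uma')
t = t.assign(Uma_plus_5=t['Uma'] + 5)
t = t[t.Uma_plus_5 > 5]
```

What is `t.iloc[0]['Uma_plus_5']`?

filter rows where player in ['Uma', 'Ravi']:
   points    team  fouls player
2       9  Sharks      3    Uma
3      49   Hawks      4    Uma
7      25   Bears      4   Ravi
8      43   Bears      3   Ravi
pivot: rows=team, cols=player, sum(fouls):
player  Ravi  Uma
team             
Bears      7    0
Hawks      0    4
Sharks     0    3
sort by Uma:
player  Ravi  Uma
team             
Bears      7    0
Sharks     0    3
Hawks      0    4
add column Uma_plus_5 = t['Uma'] + 5:
player  Ravi  Uma  Uma_plus_5
team                         
Bears      7    0           5
Sharks     0    3           8
Hawks      0    4           9
filter rows where Uma_plus_5 > 5:
player  Ravi  Uma  Uma_plus_5
team                         
Sharks     0    3           8
Hawks      0    4           9
Finally, value at position 0, column 'Uma_plus_5' = 8.

8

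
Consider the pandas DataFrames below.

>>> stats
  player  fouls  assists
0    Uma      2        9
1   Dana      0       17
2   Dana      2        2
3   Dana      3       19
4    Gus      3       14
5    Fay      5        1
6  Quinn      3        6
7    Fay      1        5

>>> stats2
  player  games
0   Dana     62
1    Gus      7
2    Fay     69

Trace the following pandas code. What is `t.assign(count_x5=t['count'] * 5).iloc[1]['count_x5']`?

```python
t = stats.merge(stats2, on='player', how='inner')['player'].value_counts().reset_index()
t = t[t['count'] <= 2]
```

merge on 'player' (how='inner') → 6 rows:
  player  fouls  assists  games
0   Dana      0       17     62
1   Dana      2        2     62
2   Dana      3       19     62
3    Gus      3       14      7
4    Fay      5        1     69
5    Fay      1        5     69
value_counts of player:
player
Dana    3
Fay     2
Gus     1
Name: count, dtype: int64
reset_index():
  player  count
0   Dana      3
1    Fay      2
2    Gus      1
filter rows where count <= 2:
  player  count
1    Fay      2
2    Gus      1
add column count_x5 = t['count'] * 5:
  player  count  count_x5
1    Fay      2        10
2    Gus      1         5
Reading off the value at position 1, column 'count_x5', we get 5.

5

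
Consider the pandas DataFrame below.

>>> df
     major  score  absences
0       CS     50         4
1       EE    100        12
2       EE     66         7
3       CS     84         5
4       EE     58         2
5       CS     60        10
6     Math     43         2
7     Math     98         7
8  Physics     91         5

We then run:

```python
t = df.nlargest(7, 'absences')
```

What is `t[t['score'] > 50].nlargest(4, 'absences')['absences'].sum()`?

36

take 7 rows with largest absences:
     major  score  absences
1       EE    100        12
5       CS     60        10
2       EE     66         7
7     Math     98         7
3       CS     84         5
8  Physics     91         5
0       CS     50         4
filter rows where score > 50:
     major  score  absences
1       EE    100        12
5       CS     60        10
2       EE     66         7
7     Math     98         7
3       CS     84         5
8  Physics     91         5
take 4 rows with largest absences:
  major  score  absences
1    EE    100        12
5    CS     60        10
2    EE     66         7
7  Math     98         7
sum of column 'absences' → 36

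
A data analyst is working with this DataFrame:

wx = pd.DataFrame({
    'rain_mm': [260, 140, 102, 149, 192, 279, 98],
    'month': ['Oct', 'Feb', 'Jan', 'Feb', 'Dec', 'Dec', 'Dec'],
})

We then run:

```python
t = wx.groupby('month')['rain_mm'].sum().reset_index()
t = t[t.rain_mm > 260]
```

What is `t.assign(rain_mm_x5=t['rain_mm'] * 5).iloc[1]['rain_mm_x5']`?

1445

group by month, sum of rain_mm:
month
Dec    569
Feb    289
Jan    102
Oct    260
Name: rain_mm, dtype: int64
reset_index():
  month  rain_mm
0   Dec      569
1   Feb      289
2   Jan      102
3   Oct      260
filter rows where rain_mm > 260:
  month  rain_mm
0   Dec      569
1   Feb      289
add column rain_mm_x5 = t['rain_mm'] * 5:
  month  rain_mm  rain_mm_x5
0   Dec      569        2845
1   Feb      289        1445
Finally, value at position 1, column 'rain_mm_x5' = 1445.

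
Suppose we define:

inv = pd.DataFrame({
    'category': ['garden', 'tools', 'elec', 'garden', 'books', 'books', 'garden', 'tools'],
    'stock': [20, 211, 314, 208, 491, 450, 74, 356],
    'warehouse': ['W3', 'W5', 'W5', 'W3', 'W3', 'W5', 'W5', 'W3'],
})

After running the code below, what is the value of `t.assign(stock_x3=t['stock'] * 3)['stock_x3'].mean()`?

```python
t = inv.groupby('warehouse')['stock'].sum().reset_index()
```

group by warehouse, sum of stock:
warehouse
W3    1075
W5    1049
Name: stock, dtype: int64
reset_index():
  warehouse  stock
0        W3   1075
1        W5   1049
add column stock_x3 = t['stock'] * 3:
  warehouse  stock  stock_x3
0        W3   1075      3225
1        W5   1049      3147

3186.0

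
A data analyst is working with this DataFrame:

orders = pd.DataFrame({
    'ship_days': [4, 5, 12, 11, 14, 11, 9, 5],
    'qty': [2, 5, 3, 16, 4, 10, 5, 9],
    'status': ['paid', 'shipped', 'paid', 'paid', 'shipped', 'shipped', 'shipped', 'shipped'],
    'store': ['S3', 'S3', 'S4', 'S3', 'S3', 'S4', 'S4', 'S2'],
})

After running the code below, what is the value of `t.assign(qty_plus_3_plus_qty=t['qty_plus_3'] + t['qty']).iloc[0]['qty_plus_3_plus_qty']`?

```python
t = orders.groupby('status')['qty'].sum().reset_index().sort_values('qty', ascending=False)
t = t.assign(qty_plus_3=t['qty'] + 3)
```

group by status, sum of qty:
status
paid       21
shipped    33
Name: qty, dtype: int64
reset_index():
    status  qty
0     paid   21
1  shipped   33
sort by qty descending:
    status  qty
1  shipped   33
0     paid   21
add column qty_plus_3 = t['qty'] + 3:
    status  qty  qty_plus_3
1  shipped   33          36
0     paid   21          24
add column qty_plus_3_plus_qty = t['qty_plus_3'] + t['qty']:
    status  qty  qty_plus_3  qty_plus_3_plus_qty
1  shipped   33          36                   69
0     paid   21          24                   45
value at position 0, column 'qty_plus_3_plus_qty' → 69

69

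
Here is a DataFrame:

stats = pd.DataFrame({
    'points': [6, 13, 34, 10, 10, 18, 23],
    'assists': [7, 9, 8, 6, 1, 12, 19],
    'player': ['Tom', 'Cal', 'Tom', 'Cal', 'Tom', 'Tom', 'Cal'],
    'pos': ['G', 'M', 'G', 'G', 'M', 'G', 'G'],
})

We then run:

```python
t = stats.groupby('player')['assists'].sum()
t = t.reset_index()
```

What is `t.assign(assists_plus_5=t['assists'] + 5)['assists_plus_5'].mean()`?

36.0

group by player, sum of assists:
player
Cal    34
Tom    28
Name: assists, dtype: int64
reset_index():
  player  assists
0    Cal       34
1    Tom       28
add column assists_plus_5 = t['assists'] + 5:
  player  assists  assists_plus_5
0    Cal       34              39
1    Tom       28              33
The mean of column 'assists_plus_5' is 36.0.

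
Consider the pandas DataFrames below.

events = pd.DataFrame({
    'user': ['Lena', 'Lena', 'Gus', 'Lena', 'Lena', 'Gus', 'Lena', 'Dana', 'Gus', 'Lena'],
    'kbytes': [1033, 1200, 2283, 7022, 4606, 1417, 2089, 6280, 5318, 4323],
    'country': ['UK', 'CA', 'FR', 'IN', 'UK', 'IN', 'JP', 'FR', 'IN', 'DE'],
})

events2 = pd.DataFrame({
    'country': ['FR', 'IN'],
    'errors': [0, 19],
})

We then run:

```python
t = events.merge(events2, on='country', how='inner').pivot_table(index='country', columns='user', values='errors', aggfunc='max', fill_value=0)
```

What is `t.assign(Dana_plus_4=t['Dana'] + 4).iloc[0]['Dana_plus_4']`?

merge on 'country' (how='inner') → 5 rows:
   user  kbytes country  errors
0   Gus    2283      FR       0
1  Lena    7022      IN      19
2   Gus    1417      IN      19
3  Dana    6280      FR       0
4   Gus    5318      IN      19
pivot: rows=country, cols=user, max(errors):
user     Dana  Gus  Lena
country                 
FR          0    0     0
IN          0   19    19
add column Dana_plus_4 = t['Dana'] + 4:
user     Dana  Gus  Lena  Dana_plus_4
country                              
FR          0    0     0            4
IN          0   19    19            4
Reading off the value at position 0, column 'Dana_plus_4', we get 4.

4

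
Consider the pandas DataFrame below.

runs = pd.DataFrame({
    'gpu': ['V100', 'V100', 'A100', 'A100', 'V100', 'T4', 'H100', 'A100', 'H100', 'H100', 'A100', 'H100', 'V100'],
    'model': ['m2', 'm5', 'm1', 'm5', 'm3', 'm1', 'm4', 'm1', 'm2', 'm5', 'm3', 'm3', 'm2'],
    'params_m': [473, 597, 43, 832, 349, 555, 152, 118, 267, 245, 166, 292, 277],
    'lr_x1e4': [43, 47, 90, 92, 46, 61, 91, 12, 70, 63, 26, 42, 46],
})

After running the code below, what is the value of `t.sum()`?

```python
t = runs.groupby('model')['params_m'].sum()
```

4366

group by model, sum of params_m:
model
m1     716
m2    1017
m3     807
m4     152
m5    1674
Name: params_m, dtype: int64
Hence 4366.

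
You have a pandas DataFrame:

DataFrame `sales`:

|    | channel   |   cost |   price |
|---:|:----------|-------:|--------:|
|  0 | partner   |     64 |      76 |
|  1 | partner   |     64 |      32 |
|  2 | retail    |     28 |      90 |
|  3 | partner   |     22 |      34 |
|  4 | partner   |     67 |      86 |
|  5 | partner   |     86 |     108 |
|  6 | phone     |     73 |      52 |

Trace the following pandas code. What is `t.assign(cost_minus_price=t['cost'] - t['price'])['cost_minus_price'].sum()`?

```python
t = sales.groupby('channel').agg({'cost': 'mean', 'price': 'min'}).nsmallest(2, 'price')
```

group by channel: mean(cost), min(price):
         cost  price
channel             
partner  60.6     32
phone    73.0     52
retail   28.0     90
take 2 rows with smallest price:
         cost  price
channel             
partner  60.6     32
phone    73.0     52
add column cost_minus_price = t['cost'] - t['price']:
         cost  price  cost_minus_price
channel                               
partner  60.6     32              28.6
phone    73.0     52              21.0
Taking the sum of column 'cost_minus_price' gives 49.6.

49.6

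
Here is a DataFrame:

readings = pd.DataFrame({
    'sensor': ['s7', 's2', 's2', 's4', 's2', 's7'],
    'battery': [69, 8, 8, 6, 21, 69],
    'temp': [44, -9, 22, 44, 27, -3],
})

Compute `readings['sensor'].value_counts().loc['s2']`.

value_counts of sensor:
sensor
s2    3
s7    2
s4    1
Name: count, dtype: int64
Hence 3.

3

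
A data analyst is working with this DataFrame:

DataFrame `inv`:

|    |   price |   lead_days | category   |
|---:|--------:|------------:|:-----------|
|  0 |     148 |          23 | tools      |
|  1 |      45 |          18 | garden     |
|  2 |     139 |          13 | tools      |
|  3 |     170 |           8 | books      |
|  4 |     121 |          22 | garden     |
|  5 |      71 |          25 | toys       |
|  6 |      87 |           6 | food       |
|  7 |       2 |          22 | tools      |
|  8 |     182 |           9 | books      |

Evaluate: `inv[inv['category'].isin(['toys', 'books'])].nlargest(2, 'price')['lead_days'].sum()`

17

filter rows where category in ['toys', 'books']:
   price  lead_days category
3    170          8    books
5     71         25     toys
8    182          9    books
take 2 rows with largest price:
   price  lead_days category
8    182          9    books
3    170          8    books
Taking the sum of column 'lead_days' gives 17.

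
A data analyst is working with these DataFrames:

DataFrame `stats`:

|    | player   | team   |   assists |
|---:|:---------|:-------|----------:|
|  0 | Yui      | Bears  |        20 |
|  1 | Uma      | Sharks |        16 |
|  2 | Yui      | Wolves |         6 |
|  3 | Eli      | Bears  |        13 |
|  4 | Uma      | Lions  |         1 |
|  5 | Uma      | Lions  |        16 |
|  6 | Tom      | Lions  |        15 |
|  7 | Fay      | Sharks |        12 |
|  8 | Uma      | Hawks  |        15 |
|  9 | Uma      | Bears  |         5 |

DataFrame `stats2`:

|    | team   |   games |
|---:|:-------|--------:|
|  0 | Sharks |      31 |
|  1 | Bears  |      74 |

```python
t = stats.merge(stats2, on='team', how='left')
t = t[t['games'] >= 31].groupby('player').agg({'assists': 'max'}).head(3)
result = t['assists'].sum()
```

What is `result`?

merge on 'team' (how='left') → 10 rows:
  player    team  assists  games
0    Yui   Bears       20   74.0
1    Uma  Sharks       16   31.0
2    Yui  Wolves        6    NaN
3    Eli   Bears       13   74.0
4    Uma   Lions        1    NaN
5    Uma   Lions       16    NaN
6    Tom   Lions       15    NaN
7    Fay  Sharks       12   31.0
8    Uma   Hawks       15    NaN
9    Uma   Bears        5   74.0
filter rows where games >= 31:
  player    team  assists  games
0    Yui   Bears       20   74.0
1    Uma  Sharks       16   31.0
3    Eli   Bears       13   74.0
7    Fay  Sharks       12   31.0
9    Uma   Bears        5   74.0
group by player, max of assists:
        assists
player         
Eli          13
Fay          12
Uma          16
Yui          20
take first 3 rows:
        assists
player         
Eli          13
Fay          12
Uma          16
So sum() = 41.

41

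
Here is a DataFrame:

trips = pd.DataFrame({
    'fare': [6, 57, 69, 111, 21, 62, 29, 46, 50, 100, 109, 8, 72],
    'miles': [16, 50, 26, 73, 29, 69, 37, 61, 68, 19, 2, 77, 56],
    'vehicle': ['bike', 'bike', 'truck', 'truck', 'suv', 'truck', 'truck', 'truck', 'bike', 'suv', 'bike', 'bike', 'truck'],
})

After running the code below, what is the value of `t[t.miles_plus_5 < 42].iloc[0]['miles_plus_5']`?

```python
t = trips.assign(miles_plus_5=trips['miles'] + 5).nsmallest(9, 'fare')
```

add column miles_plus_5 = trips['miles'] + 5:
    fare  miles vehicle  miles_plus_5
0      6     16    bike            21
1     57     50    bike            55
2     69     26   truck            31
3    111     73   truck            78
4     21     29     suv            34
5     62     69   truck            74
6     29     37   truck            42
7     46     61   truck            66
8     50     68    bike            73
9    100     19     suv            24
10   109      2    bike             7
11     8     77    bike            82
12    72     56   truck            61
take 9 rows with smallest fare:
    fare  miles vehicle  miles_plus_5
0      6     16    bike            21
11     8     77    bike            82
4     21     29     suv            34
6     29     37   truck            42
7     46     61   truck            66
8     50     68    bike            73
1     57     50    bike            55
5     62     69   truck            74
2     69     26   truck            31
filter rows where miles_plus_5 < 42:
   fare  miles vehicle  miles_plus_5
0     6     16    bike            21
4    21     29     suv            34
2    69     26   truck            31
The value at position 0, column 'miles_plus_5' is 21.

21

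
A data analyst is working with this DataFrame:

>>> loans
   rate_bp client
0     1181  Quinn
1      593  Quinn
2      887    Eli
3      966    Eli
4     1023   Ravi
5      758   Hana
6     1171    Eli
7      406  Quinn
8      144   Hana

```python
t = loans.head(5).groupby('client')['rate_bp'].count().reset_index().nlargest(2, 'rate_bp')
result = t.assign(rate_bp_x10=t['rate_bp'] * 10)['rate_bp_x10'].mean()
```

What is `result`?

take first 5 rows:
   rate_bp client
0     1181  Quinn
1      593  Quinn
2      887    Eli
3      966    Eli
4     1023   Ravi
group by client, count of rate_bp:
client
Eli      2
Quinn    2
Ravi     1
Name: rate_bp, dtype: int64
reset_index():
  client  rate_bp
0    Eli        2
1  Quinn        2
2   Ravi        1
take 2 rows with largest rate_bp:
  client  rate_bp
0    Eli        2
1  Quinn        2
add column rate_bp_x10 = t['rate_bp'] * 10:
  client  rate_bp  rate_bp_x10
0    Eli        2           20
1  Quinn        2           20
So mean() = 20.0.

20.0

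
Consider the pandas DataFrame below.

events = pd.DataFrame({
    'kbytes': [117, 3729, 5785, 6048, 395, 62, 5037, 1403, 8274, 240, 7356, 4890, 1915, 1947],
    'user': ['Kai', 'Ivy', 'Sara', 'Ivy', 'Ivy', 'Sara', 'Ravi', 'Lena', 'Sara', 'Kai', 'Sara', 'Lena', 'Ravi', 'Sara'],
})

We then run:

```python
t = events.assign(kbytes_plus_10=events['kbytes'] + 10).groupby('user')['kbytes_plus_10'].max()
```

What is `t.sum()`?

add column kbytes_plus_10 = events['kbytes'] + 10:
    kbytes  user  kbytes_plus_10
0      117   Kai             127
1     3729   Ivy            3739
2     5785  Sara            5795
3     6048   Ivy            6058
4      395   Ivy             405
5       62  Sara              72
6     5037  Ravi            5047
7     1403  Lena            1413
8     8274  Sara            8284
9      240   Kai             250
10    7356  Sara            7366
11    4890  Lena            4900
12    1915  Ravi            1925
13    1947  Sara            1957
group by user, max of kbytes_plus_10:
user
Ivy     6058
Kai      250
Lena    4900
Ravi    5047
Sara    8284
Name: kbytes_plus_10, dtype: int64
Reading off the sum of the resulting series, we get 24539.

24539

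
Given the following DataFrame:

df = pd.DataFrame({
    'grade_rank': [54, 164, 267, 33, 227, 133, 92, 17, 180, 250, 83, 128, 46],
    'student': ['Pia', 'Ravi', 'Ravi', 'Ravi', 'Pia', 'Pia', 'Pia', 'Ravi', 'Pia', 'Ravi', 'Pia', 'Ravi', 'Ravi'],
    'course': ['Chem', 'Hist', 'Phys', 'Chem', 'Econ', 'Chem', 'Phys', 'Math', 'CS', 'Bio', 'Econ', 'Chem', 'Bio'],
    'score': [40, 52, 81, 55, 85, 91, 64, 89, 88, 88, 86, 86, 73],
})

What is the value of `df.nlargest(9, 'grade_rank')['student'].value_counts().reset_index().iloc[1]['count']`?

take 9 rows with largest grade_rank:
    grade_rank student course  score
2          267    Ravi   Phys     81
9          250    Ravi    Bio     88
4          227     Pia   Econ     85
8          180     Pia     CS     88
1          164    Ravi   Hist     52
5          133     Pia   Chem     91
11         128    Ravi   Chem     86
6           92     Pia   Phys     64
10          83     Pia   Econ     86
value_counts of student:
student
Pia     5
Ravi    4
Name: count, dtype: int64
reset_index():
  student  count
0     Pia      5
1    Ravi      4
Hence 4.

4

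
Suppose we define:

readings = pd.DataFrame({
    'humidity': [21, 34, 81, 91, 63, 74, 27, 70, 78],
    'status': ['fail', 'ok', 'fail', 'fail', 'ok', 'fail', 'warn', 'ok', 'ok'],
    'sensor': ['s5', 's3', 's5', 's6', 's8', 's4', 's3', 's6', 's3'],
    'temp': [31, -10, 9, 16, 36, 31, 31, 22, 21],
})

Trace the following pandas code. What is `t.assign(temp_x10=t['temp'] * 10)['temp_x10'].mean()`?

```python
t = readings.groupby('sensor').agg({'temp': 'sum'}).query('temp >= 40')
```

410.0

group by sensor, sum of temp:
        temp
sensor      
s3        42
s4        31
s5        40
s6        38
s8        36
filter rows where temp >= 40:
        temp
sensor      
s3        42
s5        40
add column temp_x10 = t['temp'] * 10:
        temp  temp_x10
sensor                
s3        42       420
s5        40       400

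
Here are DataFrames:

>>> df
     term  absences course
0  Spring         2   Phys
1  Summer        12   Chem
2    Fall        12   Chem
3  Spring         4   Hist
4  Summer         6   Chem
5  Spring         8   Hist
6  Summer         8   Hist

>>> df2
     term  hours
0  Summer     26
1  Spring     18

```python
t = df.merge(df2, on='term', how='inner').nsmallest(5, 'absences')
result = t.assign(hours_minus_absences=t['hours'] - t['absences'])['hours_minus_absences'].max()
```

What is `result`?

20

merge on 'term' (how='inner') → 6 rows:
     term  absences course  hours
0  Spring         2   Phys     18
1  Summer        12   Chem     26
2  Spring         4   Hist     18
3  Summer         6   Chem     26
4  Spring         8   Hist     18
5  Summer         8   Hist     26
take 5 rows with smallest absences:
     term  absences course  hours
0  Spring         2   Phys     18
2  Spring         4   Hist     18
3  Summer         6   Chem     26
4  Spring         8   Hist     18
5  Summer         8   Hist     26
add column hours_minus_absences = t['hours'] - t['absences']:
     term  absences course  hours  hours_minus_absences
0  Spring         2   Phys     18                    16
2  Spring         4   Hist     18                    14
3  Summer         6   Chem     26                    20
4  Spring         8   Hist     18                    10
5  Summer         8   Hist     26                    18
max of column 'hours_minus_absences' → 20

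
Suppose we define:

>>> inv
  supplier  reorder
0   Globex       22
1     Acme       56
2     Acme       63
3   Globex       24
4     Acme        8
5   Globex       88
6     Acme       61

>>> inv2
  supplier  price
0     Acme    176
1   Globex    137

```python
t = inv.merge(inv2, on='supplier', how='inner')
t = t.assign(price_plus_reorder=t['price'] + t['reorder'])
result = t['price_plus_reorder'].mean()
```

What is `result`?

merge on 'supplier' (how='inner') → 7 rows:
  supplier  reorder  price
0   Globex       22    137
1     Acme       56    176
2     Acme       63    176
3   Globex       24    137
4     Acme        8    176
5   Globex       88    137
6     Acme       61    176
add column price_plus_reorder = t['price'] + t['reorder']:
  supplier  reorder  price  price_plus_reorder
0   Globex       22    137                 159
1     Acme       56    176                 232
2     Acme       63    176                 239
3   Globex       24    137                 161
4     Acme        8    176                 184
5   Globex       88    137                 225
6     Acme       61    176                 237

205.285714286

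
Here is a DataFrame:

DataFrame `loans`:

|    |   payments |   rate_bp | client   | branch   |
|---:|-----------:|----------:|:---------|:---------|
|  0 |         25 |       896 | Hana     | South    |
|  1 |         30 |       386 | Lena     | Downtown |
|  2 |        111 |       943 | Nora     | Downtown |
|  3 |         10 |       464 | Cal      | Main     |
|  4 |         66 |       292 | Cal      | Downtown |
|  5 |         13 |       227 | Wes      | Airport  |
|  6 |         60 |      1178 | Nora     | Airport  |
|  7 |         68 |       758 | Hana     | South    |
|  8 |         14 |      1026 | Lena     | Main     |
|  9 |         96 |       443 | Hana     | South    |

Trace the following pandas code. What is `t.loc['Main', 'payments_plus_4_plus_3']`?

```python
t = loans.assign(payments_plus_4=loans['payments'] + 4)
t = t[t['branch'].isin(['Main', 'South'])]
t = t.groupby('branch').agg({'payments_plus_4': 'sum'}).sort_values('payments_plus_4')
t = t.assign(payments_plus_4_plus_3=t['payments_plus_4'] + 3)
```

35

add column payments_plus_4 = loans['payments'] + 4:
   payments  rate_bp client    branch  payments_plus_4
0        25      896   Hana     South               29
1        30      386   Lena  Downtown               34
2       111      943   Nora  Downtown              115
3        10      464    Cal      Main               14
4        66      292    Cal  Downtown               70
5        13      227    Wes   Airport               17
6        60     1178   Nora   Airport               64
7        68      758   Hana     South               72
8        14     1026   Lena      Main               18
9        96      443   Hana     South              100
filter rows where branch in ['Main', 'South']:
   payments  rate_bp client branch  payments_plus_4
0        25      896   Hana  South               29
3        10      464    Cal   Main               14
7        68      758   Hana  South               72
8        14     1026   Lena   Main               18
9        96      443   Hana  South              100
group by branch, sum of payments_plus_4:
        payments_plus_4
branch                 
Main                 32
South               201
sort by payments_plus_4:
        payments_plus_4
branch                 
Main                 32
South               201
add column payments_plus_4_plus_3 = t['payments_plus_4'] + 3:
        payments_plus_4  payments_plus_4_plus_3
branch                                         
Main                 32                      35
South               201                     204
Then the value at row 'Main', column 'payments_plus_4_plus_3': 35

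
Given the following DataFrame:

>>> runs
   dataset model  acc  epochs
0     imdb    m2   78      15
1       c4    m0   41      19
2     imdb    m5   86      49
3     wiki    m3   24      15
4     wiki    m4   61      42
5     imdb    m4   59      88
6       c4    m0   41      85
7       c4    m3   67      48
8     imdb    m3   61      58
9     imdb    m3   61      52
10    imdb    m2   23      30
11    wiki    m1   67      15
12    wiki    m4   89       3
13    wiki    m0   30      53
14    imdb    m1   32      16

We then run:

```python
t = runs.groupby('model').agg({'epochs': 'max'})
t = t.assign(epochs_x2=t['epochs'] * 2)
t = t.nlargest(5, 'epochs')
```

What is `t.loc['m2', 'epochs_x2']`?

60

group by model, max of epochs:
       epochs
model        
m0         85
m1         16
m2         30
m3         58
m4         88
m5         49
add column epochs_x2 = t['epochs'] * 2:
       epochs  epochs_x2
model                   
m0         85        170
m1         16         32
m2         30         60
m3         58        116
m4         88        176
m5         49         98
take 5 rows with largest epochs:
       epochs  epochs_x2
model                   
m4         88        176
m0         85        170
m3         58        116
m5         49         98
m2         30         60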